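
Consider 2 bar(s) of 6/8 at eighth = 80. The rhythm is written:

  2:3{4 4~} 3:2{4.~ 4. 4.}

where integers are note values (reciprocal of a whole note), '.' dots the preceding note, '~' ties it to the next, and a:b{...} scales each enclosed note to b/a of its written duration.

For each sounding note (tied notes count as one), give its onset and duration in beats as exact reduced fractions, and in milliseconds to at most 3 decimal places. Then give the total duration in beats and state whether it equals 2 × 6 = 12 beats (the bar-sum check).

1) 0.0ms=0b +2250.0ms=3b
2) 2250.0ms=3b +5250.0ms=7b
3) 7500.0ms=10b +1500.0ms=2b
Σ=12b of 12 (80bpm 6/8) — PASS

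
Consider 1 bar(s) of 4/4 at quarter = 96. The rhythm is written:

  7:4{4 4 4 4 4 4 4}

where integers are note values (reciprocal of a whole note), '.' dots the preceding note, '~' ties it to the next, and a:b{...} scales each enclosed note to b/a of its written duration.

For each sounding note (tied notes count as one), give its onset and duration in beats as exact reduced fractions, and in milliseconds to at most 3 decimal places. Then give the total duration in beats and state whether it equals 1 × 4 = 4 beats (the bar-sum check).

1) 0.0ms=0b +357.143ms=4/7b
2) 357.143ms=4/7b +357.143ms=4/7b
3) 714.286ms=8/7b +357.143ms=4/7b
4) 1071.429ms=12/7b +357.143ms=4/7b
5) 1428.571ms=16/7b +357.143ms=4/7b
6) 1785.714ms=20/7b +357.143ms=4/7b
7) 2142.857ms=24/7b +357.143ms=4/7b
Σ=4b of 4 (96bpm 4/4) — PASS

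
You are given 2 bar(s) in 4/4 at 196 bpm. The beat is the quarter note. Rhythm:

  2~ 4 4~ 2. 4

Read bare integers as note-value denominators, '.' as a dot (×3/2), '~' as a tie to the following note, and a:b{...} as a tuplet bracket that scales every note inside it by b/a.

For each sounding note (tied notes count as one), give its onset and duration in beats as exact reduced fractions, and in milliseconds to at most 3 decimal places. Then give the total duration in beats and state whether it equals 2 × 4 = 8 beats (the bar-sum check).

1) 0.0ms=0b +918.367ms=3b
2) 918.367ms=3b +1224.49ms=4b
3) 2142.857ms=7b +306.122ms=1b
Σ=8b of 8 (196bpm 4/4) — PASS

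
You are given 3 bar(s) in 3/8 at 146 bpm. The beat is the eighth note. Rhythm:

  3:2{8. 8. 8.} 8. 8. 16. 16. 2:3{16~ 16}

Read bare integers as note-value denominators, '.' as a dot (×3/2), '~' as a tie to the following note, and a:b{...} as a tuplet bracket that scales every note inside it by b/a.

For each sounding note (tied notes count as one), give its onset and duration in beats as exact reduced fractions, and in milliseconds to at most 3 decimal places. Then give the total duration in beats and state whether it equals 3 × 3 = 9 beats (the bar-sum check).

1) 0.0ms=0b +410.959ms=1b
2) 410.959ms=1b +410.959ms=1b
3) 821.918ms=2b +410.959ms=1b
4) 1232.877ms=3b +616.438ms=3/2b
5) 1849.315ms=9/2b +616.438ms=3/2b
6) 2465.753ms=6b +308.219ms=3/4b
7) 2773.973ms=27/4b +308.219ms=3/4b
8) 3082.192ms=15/2b +616.438ms=3/2b
Σ=9b of 9 (146bpm 3/8) — PASS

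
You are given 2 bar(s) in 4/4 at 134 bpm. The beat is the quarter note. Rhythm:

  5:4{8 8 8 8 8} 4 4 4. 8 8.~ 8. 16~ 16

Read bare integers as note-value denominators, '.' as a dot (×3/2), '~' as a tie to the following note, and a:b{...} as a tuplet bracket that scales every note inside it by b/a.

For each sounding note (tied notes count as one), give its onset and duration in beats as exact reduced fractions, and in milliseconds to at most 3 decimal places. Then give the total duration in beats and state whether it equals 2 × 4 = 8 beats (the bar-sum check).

1) 0.0ms=0b +179.104ms=2/5b
2) 179.104ms=2/5b +179.104ms=2/5b
3) 358.209ms=4/5b +179.104ms=2/5b
4) 537.313ms=6/5b +179.104ms=2/5b
5) 716.418ms=8/5b +179.104ms=2/5b
6) 895.522ms=2b +447.761ms=1b
7) 1343.284ms=3b +447.761ms=1b
8) 1791.045ms=4b +671.642ms=3/2b
9) 2462.687ms=11/2b +223.881ms=1/2b
10) 2686.567ms=6b +671.642ms=3/2b
11) 3358.209ms=15/2b +223.881ms=1/2b
Σ=8b of 8 (134bpm 4/4) — PASS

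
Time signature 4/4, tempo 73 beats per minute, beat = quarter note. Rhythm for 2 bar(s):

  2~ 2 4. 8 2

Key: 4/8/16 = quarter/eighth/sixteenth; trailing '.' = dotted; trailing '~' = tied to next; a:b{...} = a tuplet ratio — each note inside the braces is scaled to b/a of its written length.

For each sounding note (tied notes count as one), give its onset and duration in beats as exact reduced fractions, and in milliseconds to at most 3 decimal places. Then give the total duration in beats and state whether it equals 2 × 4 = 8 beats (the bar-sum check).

1) 0.0ms=0b +3287.671ms=4b
2) 3287.671ms=4b +1232.877ms=3/2b
3) 4520.548ms=11/2b +410.959ms=1/2b
4) 4931.507ms=6b +1643.836ms=2b
Σ=8b of 8 (73bpm 4/4) — PASS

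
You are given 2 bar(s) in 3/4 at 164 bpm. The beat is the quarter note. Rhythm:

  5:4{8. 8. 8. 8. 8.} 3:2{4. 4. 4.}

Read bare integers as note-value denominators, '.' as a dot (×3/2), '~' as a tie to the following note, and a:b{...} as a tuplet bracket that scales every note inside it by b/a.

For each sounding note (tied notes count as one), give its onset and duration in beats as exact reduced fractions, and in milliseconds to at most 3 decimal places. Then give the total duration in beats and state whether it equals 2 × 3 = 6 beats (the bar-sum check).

1) 0.0ms=0b +219.512ms=3/5b
2) 219.512ms=3/5b +219.512ms=3/5b
3) 439.024ms=6/5b +219.512ms=3/5b
4) 658.537ms=9/5b +219.512ms=3/5b
5) 878.049ms=12/5b +219.512ms=3/5b
6) 1097.561ms=3b +365.854ms=1b
7) 1463.415ms=4b +365.854ms=1b
8) 1829.268ms=5b +365.854ms=1b
Σ=6b of 6 (164bpm 3/4) — PASS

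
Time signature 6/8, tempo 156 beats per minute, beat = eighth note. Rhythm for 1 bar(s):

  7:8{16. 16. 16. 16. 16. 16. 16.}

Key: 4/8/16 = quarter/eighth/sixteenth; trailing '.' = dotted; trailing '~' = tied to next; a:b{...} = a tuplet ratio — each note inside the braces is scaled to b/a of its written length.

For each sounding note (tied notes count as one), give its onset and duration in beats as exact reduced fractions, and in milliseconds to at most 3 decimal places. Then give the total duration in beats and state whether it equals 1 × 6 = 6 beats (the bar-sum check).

1) 0.0ms=0b +329.67ms=6/7b
2) 329.67ms=6/7b +329.67ms=6/7b
3) 659.341ms=12/7b +329.67ms=6/7b
4) 989.011ms=18/7b +329.67ms=6/7b
5) 1318.681ms=24/7b +329.67ms=6/7b
6) 1648.352ms=30/7b +329.67ms=6/7b
7) 1978.022ms=36/7b +329.67ms=6/7b
Σ=6b of 6 (156bpm 6/8) — PASS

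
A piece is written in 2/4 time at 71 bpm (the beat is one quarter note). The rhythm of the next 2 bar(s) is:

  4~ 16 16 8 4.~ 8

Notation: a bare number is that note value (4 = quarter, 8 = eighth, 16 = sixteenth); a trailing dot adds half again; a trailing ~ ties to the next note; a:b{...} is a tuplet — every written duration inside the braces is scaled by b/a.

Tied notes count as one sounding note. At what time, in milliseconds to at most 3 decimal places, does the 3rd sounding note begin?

note 3 onset = 3/2b = 1267.606ms

1. 0.0ms @ 0 + 1056.338ms (5/4)
2. 1056.338ms @ 5/4 + 211.268ms (1/4)
3. 1267.606ms @ 3/2 + 422.535ms (1/2)
4. 1690.141ms @ 2 + 1690.141ms (2)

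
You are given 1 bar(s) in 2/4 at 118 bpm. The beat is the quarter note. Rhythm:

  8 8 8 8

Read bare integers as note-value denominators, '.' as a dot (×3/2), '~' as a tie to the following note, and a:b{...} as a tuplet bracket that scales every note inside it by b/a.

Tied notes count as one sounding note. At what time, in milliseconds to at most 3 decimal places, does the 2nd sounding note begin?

note 2 onset = 1/2b = 254.237ms

1. 0.0ms @ 0 + 254.237ms (1/2)
2. 254.237ms @ 1/2 + 254.237ms (1/2)
3. 508.475ms @ 1 + 254.237ms (1/2)
4. 762.712ms @ 3/2 + 254.237ms (1/2)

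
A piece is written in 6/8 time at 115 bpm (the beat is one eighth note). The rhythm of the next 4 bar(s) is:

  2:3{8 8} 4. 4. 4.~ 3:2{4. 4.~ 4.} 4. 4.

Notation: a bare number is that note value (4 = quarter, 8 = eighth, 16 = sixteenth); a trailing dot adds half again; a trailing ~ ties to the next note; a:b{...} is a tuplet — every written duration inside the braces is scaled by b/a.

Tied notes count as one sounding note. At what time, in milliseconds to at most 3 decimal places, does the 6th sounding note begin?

1. 0.0ms @ 0 + 782.609ms (3/2)
2. 782.609ms @ 3/2 + 782.609ms (3/2)
3. 1565.217ms @ 3 + 1565.217ms (3)
4. 3130.435ms @ 6 + 1565.217ms (3)
5. 4695.652ms @ 9 + 2608.696ms (5)
6. 7304.348ms @ 14 + 2086.957ms (4)
7. 9391.304ms @ 18 + 1565.217ms (3)
8. 10956.522ms @ 21 + 1565.217ms (3)

note 6 onset = 14b = 7304.348ms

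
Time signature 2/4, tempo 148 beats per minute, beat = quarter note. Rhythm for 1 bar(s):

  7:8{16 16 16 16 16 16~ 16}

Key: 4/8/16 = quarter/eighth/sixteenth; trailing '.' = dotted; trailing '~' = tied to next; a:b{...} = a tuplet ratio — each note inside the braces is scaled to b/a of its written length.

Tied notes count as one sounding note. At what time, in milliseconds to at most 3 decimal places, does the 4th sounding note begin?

note 4 onset = 6/7b = 347.49ms

1. 0.0ms @ 0 + 115.83ms (2/7)
2. 115.83ms @ 2/7 + 115.83ms (2/7)
3. 231.66ms @ 4/7 + 115.83ms (2/7)
4. 347.49ms @ 6/7 + 115.83ms (2/7)
5. 463.32ms @ 8/7 + 115.83ms (2/7)
6. 579.151ms @ 10/7 + 231.66ms (4/7)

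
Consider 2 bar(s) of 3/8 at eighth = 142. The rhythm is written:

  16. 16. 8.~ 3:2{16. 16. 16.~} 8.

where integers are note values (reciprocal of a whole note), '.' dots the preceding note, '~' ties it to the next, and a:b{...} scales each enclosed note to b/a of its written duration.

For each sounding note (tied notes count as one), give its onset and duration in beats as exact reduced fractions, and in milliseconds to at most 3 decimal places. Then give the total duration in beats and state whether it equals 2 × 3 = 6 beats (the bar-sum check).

1) 0.0ms=0b +316.901ms=3/4b
2) 316.901ms=3/4b +316.901ms=3/4b
3) 633.803ms=3/2b +845.07ms=2b
4) 1478.873ms=7/2b +211.268ms=1/2b
5) 1690.141ms=4b +845.07ms=2b
Σ=6b of 6 (142bpm 3/8) — PASS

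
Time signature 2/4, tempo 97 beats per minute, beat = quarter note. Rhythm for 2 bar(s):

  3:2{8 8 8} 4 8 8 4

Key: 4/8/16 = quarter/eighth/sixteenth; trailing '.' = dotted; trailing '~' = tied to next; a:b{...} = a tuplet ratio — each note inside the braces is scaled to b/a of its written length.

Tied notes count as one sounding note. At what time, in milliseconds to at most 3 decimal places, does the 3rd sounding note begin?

note 3 onset = 2/3b = 412.371ms

1. 0.0ms @ 0 + 206.186ms (1/3)
2. 206.186ms @ 1/3 + 206.186ms (1/3)
3. 412.371ms @ 2/3 + 206.186ms (1/3)
4. 618.557ms @ 1 + 618.557ms (1)
5. 1237.113ms @ 2 + 309.278ms (1/2)
6. 1546.392ms @ 5/2 + 309.278ms (1/2)
7. 1855.67ms @ 3 + 618.557ms (1)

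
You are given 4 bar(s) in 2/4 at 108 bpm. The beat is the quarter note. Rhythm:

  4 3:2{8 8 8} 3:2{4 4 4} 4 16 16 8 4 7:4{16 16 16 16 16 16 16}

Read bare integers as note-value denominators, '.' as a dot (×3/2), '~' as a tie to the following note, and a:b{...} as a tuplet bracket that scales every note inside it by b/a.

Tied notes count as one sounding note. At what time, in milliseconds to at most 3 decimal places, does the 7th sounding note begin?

1. 0.0ms @ 0 + 555.556ms (1)
2. 555.556ms @ 1 + 185.185ms (1/3)
3. 740.741ms @ 4/3 + 185.185ms (1/3)
4. 925.926ms @ 5/3 + 185.185ms (1/3)
5. 1111.111ms @ 2 + 370.37ms (2/3)
6. 1481.481ms @ 8/3 + 370.37ms (2/3)
7. 1851.852ms @ 10/3 + 370.37ms (2/3)
8. 2222.222ms @ 4 + 555.556ms (1)
9. 2777.778ms @ 5 + 138.889ms (1/4)
10. 2916.667ms @ 21/4 + 138.889ms (1/4)
11. 3055.556ms @ 11/2 + 277.778ms (1/2)
12. 3333.333ms @ 6 + 555.556ms (1)
13. 3888.889ms @ 7 + 79.365ms (1/7)
14. 3968.254ms @ 50/7 + 79.365ms (1/7)
15. 4047.619ms @ 51/7 + 79.365ms (1/7)
16. 4126.984ms @ 52/7 + 79.365ms (1/7)
17. 4206.349ms @ 53/7 + 79.365ms (1/7)
18. 4285.714ms @ 54/7 + 79.365ms (1/7)
19. 4365.079ms @ 55/7 + 79.365ms (1/7)

note 7 onset = 10/3b = 1851.852ms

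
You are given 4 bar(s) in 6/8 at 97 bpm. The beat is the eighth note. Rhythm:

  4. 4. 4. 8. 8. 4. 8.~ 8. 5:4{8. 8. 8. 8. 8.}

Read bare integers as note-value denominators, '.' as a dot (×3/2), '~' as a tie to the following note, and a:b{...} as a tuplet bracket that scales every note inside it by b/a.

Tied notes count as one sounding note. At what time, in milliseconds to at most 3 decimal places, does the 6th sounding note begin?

1. 0.0ms @ 0 + 1855.67ms (3)
2. 1855.67ms @ 3 + 1855.67ms (3)
3. 3711.34ms @ 6 + 1855.67ms (3)
4. 5567.01ms @ 9 + 927.835ms (3/2)
5. 6494.845ms @ 21/2 + 927.835ms (3/2)
6. 7422.68ms @ 12 + 1855.67ms (3)
7. 9278.351ms @ 15 + 1855.67ms (3)
8. 11134.021ms @ 18 + 742.268ms (6/5)
9. 11876.289ms @ 96/5 + 742.268ms (6/5)
10. 12618.557ms @ 102/5 + 742.268ms (6/5)
11. 13360.825ms @ 108/5 + 742.268ms (6/5)
12. 14103.093ms @ 114/5 + 742.268ms (6/5)

note 6 onset = 12b = 7422.68ms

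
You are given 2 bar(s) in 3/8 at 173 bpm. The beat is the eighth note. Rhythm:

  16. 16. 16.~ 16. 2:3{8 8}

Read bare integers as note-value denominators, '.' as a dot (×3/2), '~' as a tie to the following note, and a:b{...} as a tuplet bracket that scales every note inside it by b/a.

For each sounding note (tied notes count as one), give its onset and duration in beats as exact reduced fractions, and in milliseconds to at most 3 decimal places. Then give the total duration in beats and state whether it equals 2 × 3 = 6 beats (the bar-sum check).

1) 0.0ms=0b +260.116ms=3/4b
2) 260.116ms=3/4b +260.116ms=3/4b
3) 520.231ms=3/2b +520.231ms=3/2b
4) 1040.462ms=3b +520.231ms=3/2b
5) 1560.694ms=9/2b +520.231ms=3/2b
Σ=6b of 6 (173bpm 3/8) — PASS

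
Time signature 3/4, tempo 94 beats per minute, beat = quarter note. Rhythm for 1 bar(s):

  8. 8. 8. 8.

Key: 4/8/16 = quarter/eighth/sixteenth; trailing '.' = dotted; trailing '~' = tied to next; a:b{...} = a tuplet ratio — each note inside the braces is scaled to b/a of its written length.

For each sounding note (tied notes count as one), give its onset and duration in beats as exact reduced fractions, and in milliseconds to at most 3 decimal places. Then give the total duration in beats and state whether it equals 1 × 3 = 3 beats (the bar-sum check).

1) 0.0ms=0b +478.723ms=3/4b
2) 478.723ms=3/4b +478.723ms=3/4b
3) 957.447ms=3/2b +478.723ms=3/4b
4) 1436.17ms=9/4b +478.723ms=3/4b
Σ=3b of 3 (94bpm 3/4) — PASS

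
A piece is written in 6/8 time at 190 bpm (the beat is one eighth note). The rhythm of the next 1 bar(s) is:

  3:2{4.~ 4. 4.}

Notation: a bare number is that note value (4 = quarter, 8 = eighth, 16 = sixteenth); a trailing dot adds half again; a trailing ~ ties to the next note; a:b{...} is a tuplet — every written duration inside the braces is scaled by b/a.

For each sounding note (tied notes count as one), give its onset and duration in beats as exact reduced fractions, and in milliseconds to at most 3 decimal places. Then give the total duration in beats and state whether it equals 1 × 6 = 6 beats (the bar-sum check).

1) 0.0ms=0b +1263.158ms=4b
2) 1263.158ms=4b +631.579ms=2b
Σ=6b of 6 (190bpm 6/8) — PASS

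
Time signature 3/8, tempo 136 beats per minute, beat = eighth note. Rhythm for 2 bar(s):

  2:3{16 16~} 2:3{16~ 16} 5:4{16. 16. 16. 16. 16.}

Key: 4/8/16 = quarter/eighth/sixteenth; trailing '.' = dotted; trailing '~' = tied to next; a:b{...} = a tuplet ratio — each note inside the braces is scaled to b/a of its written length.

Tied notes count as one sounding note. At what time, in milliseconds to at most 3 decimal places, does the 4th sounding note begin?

note 4 onset = 18/5b = 1588.235ms

1. 0.0ms @ 0 + 330.882ms (3/4)
2. 330.882ms @ 3/4 + 992.647ms (9/4)
3. 1323.529ms @ 3 + 264.706ms (3/5)
4. 1588.235ms @ 18/5 + 264.706ms (3/5)
5. 1852.941ms @ 21/5 + 264.706ms (3/5)
6. 2117.647ms @ 24/5 + 264.706ms (3/5)
7. 2382.353ms @ 27/5 + 264.706ms (3/5)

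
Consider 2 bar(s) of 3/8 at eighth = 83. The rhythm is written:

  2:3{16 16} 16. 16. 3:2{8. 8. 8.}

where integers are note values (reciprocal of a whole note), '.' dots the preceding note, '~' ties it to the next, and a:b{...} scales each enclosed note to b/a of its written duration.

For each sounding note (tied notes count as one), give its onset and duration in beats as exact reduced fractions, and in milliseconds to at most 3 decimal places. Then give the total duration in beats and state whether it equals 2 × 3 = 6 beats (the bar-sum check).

1) 0.0ms=0b +542.169ms=3/4b
2) 542.169ms=3/4b +542.169ms=3/4b
3) 1084.337ms=3/2b +542.169ms=3/4b
4) 1626.506ms=9/4b +542.169ms=3/4b
5) 2168.675ms=3b +722.892ms=1b
6) 2891.566ms=4b +722.892ms=1b
7) 3614.458ms=5b +722.892ms=1b
Σ=6b of 6 (83bpm 3/8) — PASS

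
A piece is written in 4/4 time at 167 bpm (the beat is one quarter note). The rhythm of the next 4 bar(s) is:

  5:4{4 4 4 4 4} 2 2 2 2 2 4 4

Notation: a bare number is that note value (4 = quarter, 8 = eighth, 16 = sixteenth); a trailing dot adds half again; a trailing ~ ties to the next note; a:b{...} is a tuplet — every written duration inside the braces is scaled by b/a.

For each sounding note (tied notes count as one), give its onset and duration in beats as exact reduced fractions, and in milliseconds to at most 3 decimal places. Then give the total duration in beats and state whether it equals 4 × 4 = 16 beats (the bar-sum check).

1) 0.0ms=0b +287.425ms=4/5b
2) 287.425ms=4/5b +287.425ms=4/5b
3) 574.85ms=8/5b +287.425ms=4/5b
4) 862.275ms=12/5b +287.425ms=4/5b
5) 1149.701ms=16/5b +287.425ms=4/5b
6) 1437.126ms=4b +718.563ms=2b
7) 2155.689ms=6b +718.563ms=2b
8) 2874.251ms=8b +718.563ms=2b
9) 3592.814ms=10b +718.563ms=2b
10) 4311.377ms=12b +718.563ms=2b
11) 5029.94ms=14b +359.281ms=1b
12) 5389.222ms=15b +359.281ms=1b
Σ=16b of 16 (167bpm 4/4) — PASS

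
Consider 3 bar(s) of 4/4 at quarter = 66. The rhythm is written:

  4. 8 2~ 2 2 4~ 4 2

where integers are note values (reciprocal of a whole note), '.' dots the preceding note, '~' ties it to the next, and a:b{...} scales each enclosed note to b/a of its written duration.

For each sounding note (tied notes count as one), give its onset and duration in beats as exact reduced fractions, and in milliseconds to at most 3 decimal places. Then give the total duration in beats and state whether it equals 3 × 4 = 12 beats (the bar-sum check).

1) 0.0ms=0b +1363.636ms=3/2b
2) 1363.636ms=3/2b +454.545ms=1/2b
3) 1818.182ms=2b +3636.364ms=4b
4) 5454.545ms=6b +1818.182ms=2b
5) 7272.727ms=8b +1818.182ms=2b
6) 9090.909ms=10b +1818.182ms=2b
Σ=12b of 12 (66bpm 4/4) — PASS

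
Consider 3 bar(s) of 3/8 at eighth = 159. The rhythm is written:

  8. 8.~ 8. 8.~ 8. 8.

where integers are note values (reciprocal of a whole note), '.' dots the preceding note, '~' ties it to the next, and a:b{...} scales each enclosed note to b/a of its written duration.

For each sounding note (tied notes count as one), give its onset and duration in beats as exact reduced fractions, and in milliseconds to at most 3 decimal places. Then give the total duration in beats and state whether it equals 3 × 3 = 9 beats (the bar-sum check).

1) 0.0ms=0b +566.038ms=3/2b
2) 566.038ms=3/2b +1132.075ms=3b
3) 1698.113ms=9/2b +1132.075ms=3b
4) 2830.189ms=15/2b +566.038ms=3/2b
Σ=9b of 9 (159bpm 3/8) — PASS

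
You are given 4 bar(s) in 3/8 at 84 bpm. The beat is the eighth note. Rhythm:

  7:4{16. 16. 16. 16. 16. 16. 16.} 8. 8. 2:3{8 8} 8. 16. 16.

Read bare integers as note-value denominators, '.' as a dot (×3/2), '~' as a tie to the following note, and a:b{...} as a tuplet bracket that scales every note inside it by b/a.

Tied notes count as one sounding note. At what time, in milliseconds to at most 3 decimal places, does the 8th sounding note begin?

1. 0.0ms @ 0 + 306.122ms (3/7)
2. 306.122ms @ 3/7 + 306.122ms (3/7)
3. 612.245ms @ 6/7 + 306.122ms (3/7)
4. 918.367ms @ 9/7 + 306.122ms (3/7)
5. 1224.49ms @ 12/7 + 306.122ms (3/7)
6. 1530.612ms @ 15/7 + 306.122ms (3/7)
7. 1836.735ms @ 18/7 + 306.122ms (3/7)
8. 2142.857ms @ 3 + 1071.429ms (3/2)
9. 3214.286ms @ 9/2 + 1071.429ms (3/2)
10. 4285.714ms @ 6 + 1071.429ms (3/2)
11. 5357.143ms @ 15/2 + 1071.429ms (3/2)
12. 6428.571ms @ 9 + 1071.429ms (3/2)
13. 7500.0ms @ 21/2 + 535.714ms (3/4)
14. 8035.714ms @ 45/4 + 535.714ms (3/4)

note 8 onset = 3b = 2142.857ms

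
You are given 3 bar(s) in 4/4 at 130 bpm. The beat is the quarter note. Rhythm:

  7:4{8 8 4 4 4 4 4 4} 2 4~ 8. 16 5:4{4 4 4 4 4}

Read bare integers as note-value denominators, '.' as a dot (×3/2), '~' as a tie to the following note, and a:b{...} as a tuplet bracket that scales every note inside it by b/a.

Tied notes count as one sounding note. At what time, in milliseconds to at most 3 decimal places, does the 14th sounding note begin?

1. 0.0ms @ 0 + 131.868ms (2/7)
2. 131.868ms @ 2/7 + 131.868ms (2/7)
3. 263.736ms @ 4/7 + 263.736ms (4/7)
4. 527.473ms @ 8/7 + 263.736ms (4/7)
5. 791.209ms @ 12/7 + 263.736ms (4/7)
6. 1054.945ms @ 16/7 + 263.736ms (4/7)
7. 1318.681ms @ 20/7 + 263.736ms (4/7)
8. 1582.418ms @ 24/7 + 263.736ms (4/7)
9. 1846.154ms @ 4 + 923.077ms (2)
10. 2769.231ms @ 6 + 807.692ms (7/4)
11. 3576.923ms @ 31/4 + 115.385ms (1/4)
12. 3692.308ms @ 8 + 369.231ms (4/5)
13. 4061.538ms @ 44/5 + 369.231ms (4/5)
14. 4430.769ms @ 48/5 + 369.231ms (4/5)
15. 4800.0ms @ 52/5 + 369.231ms (4/5)
16. 5169.231ms @ 56/5 + 369.231ms (4/5)

note 14 onset = 48/5b = 4430.769ms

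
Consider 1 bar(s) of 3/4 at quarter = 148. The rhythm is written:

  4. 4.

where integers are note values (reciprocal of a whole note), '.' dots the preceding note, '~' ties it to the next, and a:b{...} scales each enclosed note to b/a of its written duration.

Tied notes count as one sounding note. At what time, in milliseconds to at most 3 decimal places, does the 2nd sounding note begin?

note 2 onset = 3/2b = 608.108ms

1. 0.0ms @ 0 + 608.108ms (3/2)
2. 608.108ms @ 3/2 + 608.108ms (3/2)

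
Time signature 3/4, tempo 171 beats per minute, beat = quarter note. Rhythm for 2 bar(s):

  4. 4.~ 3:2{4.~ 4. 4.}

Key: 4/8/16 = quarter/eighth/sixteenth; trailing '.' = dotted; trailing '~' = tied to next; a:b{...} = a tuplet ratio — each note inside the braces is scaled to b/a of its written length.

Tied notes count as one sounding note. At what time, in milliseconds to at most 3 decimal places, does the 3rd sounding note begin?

note 3 onset = 5b = 1754.386ms

1. 0.0ms @ 0 + 526.316ms (3/2)
2. 526.316ms @ 3/2 + 1228.07ms (7/2)
3. 1754.386ms @ 5 + 350.877ms (1)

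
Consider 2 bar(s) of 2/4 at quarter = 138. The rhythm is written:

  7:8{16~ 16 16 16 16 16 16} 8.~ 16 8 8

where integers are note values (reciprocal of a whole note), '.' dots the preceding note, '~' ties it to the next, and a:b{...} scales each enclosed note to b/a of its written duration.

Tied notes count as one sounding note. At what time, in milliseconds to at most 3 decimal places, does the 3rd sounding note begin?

note 3 onset = 6/7b = 372.671ms

1. 0.0ms @ 0 + 248.447ms (4/7)
2. 248.447ms @ 4/7 + 124.224ms (2/7)
3. 372.671ms @ 6/7 + 124.224ms (2/7)
4. 496.894ms @ 8/7 + 124.224ms (2/7)
5. 621.118ms @ 10/7 + 124.224ms (2/7)
6. 745.342ms @ 12/7 + 124.224ms (2/7)
7. 869.565ms @ 2 + 434.783ms (1)
8. 1304.348ms @ 3 + 217.391ms (1/2)
9. 1521.739ms @ 7/2 + 217.391ms (1/2)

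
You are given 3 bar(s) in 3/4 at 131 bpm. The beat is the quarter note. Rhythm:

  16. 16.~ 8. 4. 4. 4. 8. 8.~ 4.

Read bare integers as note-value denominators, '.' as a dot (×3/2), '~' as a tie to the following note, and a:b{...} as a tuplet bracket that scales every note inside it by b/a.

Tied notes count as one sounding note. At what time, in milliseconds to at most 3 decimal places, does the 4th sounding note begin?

note 4 onset = 3b = 1374.046ms

1. 0.0ms @ 0 + 171.756ms (3/8)
2. 171.756ms @ 3/8 + 515.267ms (9/8)
3. 687.023ms @ 3/2 + 687.023ms (3/2)
4. 1374.046ms @ 3 + 687.023ms (3/2)
5. 2061.069ms @ 9/2 + 687.023ms (3/2)
6. 2748.092ms @ 6 + 343.511ms (3/4)
7. 3091.603ms @ 27/4 + 1030.534ms (9/4)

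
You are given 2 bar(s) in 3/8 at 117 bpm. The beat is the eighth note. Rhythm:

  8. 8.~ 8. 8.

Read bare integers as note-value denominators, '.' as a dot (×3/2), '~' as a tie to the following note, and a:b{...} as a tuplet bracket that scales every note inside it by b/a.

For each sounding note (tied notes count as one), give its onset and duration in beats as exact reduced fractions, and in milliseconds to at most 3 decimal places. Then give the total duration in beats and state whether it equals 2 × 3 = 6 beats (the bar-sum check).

1) 0.0ms=0b +769.231ms=3/2b
2) 769.231ms=3/2b +1538.462ms=3b
3) 2307.692ms=9/2b +769.231ms=3/2b
Σ=6b of 6 (117bpm 3/8) — PASS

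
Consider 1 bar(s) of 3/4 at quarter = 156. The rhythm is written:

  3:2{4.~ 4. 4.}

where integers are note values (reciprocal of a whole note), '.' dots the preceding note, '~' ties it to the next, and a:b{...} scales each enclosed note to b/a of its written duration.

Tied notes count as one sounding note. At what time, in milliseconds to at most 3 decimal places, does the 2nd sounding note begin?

1. 0.0ms @ 0 + 769.231ms (2)
2. 769.231ms @ 2 + 384.615ms (1)

note 2 onset = 2b = 769.231ms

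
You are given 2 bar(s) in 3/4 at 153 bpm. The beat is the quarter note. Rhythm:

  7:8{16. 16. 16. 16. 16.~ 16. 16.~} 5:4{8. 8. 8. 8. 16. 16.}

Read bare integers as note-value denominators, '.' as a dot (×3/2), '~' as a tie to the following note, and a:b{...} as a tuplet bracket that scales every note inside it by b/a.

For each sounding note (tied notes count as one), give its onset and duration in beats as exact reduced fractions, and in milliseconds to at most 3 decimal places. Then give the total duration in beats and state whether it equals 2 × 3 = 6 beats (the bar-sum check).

1) 0.0ms=0b +168.067ms=3/7b
2) 168.067ms=3/7b +168.067ms=3/7b
3) 336.134ms=6/7b +168.067ms=3/7b
4) 504.202ms=9/7b +168.067ms=3/7b
5) 672.269ms=12/7b +336.134ms=6/7b
6) 1008.403ms=18/7b +403.361ms=36/35b
7) 1411.765ms=18/5b +235.294ms=3/5b
8) 1647.059ms=21/5b +235.294ms=3/5b
9) 1882.353ms=24/5b +235.294ms=3/5b
10) 2117.647ms=27/5b +117.647ms=3/10b
11) 2235.294ms=57/10b +117.647ms=3/10b
Σ=6b of 6 (153bpm 3/4) — PASS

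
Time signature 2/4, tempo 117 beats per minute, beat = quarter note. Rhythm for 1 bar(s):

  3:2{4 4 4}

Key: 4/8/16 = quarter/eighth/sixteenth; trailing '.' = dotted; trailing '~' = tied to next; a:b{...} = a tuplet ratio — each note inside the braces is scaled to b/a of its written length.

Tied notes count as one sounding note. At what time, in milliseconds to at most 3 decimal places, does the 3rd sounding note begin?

1. 0.0ms @ 0 + 341.88ms (2/3)
2. 341.88ms @ 2/3 + 341.88ms (2/3)
3. 683.761ms @ 4/3 + 341.88ms (2/3)

note 3 onset = 4/3b = 683.761ms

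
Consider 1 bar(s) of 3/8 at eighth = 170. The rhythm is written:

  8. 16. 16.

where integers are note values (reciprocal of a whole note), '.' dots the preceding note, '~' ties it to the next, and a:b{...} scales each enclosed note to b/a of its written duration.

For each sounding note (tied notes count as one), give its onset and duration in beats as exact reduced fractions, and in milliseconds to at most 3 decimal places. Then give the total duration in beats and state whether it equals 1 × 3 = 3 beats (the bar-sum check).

1) 0.0ms=0b +529.412ms=3/2b
2) 529.412ms=3/2b +264.706ms=3/4b
3) 794.118ms=9/4b +264.706ms=3/4b
Σ=3b of 3 (170bpm 3/8) — PASS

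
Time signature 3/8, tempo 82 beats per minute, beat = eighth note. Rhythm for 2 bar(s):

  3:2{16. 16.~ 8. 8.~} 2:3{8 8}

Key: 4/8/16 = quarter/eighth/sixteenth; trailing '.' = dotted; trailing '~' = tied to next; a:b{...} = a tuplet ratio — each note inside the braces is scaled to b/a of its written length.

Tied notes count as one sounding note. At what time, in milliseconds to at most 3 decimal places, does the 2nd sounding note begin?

note 2 onset = 1/2b = 365.854ms

1. 0.0ms @ 0 + 365.854ms (1/2)
2. 365.854ms @ 1/2 + 1097.561ms (3/2)
3. 1463.415ms @ 2 + 1829.268ms (5/2)
4. 3292.683ms @ 9/2 + 1097.561ms (3/2)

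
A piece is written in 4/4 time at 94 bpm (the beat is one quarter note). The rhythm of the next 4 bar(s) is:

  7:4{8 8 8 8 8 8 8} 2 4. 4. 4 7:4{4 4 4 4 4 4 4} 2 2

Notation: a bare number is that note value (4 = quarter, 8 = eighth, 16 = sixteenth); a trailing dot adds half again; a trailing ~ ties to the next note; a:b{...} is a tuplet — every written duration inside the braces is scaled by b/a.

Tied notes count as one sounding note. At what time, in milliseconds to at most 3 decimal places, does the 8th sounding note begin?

note 8 onset = 2b = 1276.596ms

1. 0.0ms @ 0 + 182.371ms (2/7)
2. 182.371ms @ 2/7 + 182.371ms (2/7)
3. 364.742ms @ 4/7 + 182.371ms (2/7)
4. 547.112ms @ 6/7 + 182.371ms (2/7)
5. 729.483ms @ 8/7 + 182.371ms (2/7)
6. 911.854ms @ 10/7 + 182.371ms (2/7)
7. 1094.225ms @ 12/7 + 182.371ms (2/7)
8. 1276.596ms @ 2 + 1276.596ms (2)
9. 2553.191ms @ 4 + 957.447ms (3/2)
10. 3510.638ms @ 11/2 + 957.447ms (3/2)
11. 4468.085ms @ 7 + 638.298ms (1)
12. 5106.383ms @ 8 + 364.742ms (4/7)
13. 5471.125ms @ 60/7 + 364.742ms (4/7)
14. 5835.866ms @ 64/7 + 364.742ms (4/7)
15. 6200.608ms @ 68/7 + 364.742ms (4/7)
16. 6565.35ms @ 72/7 + 364.742ms (4/7)
17. 6930.091ms @ 76/7 + 364.742ms (4/7)
18. 7294.833ms @ 80/7 + 364.742ms (4/7)
19. 7659.574ms @ 12 + 1276.596ms (2)
20. 8936.17ms @ 14 + 1276.596ms (2)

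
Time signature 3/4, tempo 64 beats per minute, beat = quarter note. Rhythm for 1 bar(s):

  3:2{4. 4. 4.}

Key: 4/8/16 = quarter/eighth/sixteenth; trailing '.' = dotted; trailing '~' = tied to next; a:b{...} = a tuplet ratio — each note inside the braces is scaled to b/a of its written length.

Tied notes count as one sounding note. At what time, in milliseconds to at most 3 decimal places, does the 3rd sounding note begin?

note 3 onset = 2b = 1875.0ms

1. 0.0ms @ 0 + 937.5ms (1)
2. 937.5ms @ 1 + 937.5ms (1)
3. 1875.0ms @ 2 + 937.5ms (1)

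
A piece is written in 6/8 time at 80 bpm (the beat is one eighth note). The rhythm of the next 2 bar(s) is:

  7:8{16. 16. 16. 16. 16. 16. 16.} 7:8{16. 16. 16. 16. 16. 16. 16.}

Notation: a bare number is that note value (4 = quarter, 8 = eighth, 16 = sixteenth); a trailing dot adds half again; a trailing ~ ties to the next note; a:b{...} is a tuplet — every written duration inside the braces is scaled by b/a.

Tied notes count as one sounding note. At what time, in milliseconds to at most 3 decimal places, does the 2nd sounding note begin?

1. 0.0ms @ 0 + 642.857ms (6/7)
2. 642.857ms @ 6/7 + 642.857ms (6/7)
3. 1285.714ms @ 12/7 + 642.857ms (6/7)
4. 1928.571ms @ 18/7 + 642.857ms (6/7)
5. 2571.429ms @ 24/7 + 642.857ms (6/7)
6. 3214.286ms @ 30/7 + 642.857ms (6/7)
7. 3857.143ms @ 36/7 + 642.857ms (6/7)
8. 4500.0ms @ 6 + 642.857ms (6/7)
9. 5142.857ms @ 48/7 + 642.857ms (6/7)
10. 5785.714ms @ 54/7 + 642.857ms (6/7)
11. 6428.571ms @ 60/7 + 642.857ms (6/7)
12. 7071.429ms @ 66/7 + 642.857ms (6/7)
13. 7714.286ms @ 72/7 + 642.857ms (6/7)
14. 8357.143ms @ 78/7 + 642.857ms (6/7)

note 2 onset = 6/7b = 642.857ms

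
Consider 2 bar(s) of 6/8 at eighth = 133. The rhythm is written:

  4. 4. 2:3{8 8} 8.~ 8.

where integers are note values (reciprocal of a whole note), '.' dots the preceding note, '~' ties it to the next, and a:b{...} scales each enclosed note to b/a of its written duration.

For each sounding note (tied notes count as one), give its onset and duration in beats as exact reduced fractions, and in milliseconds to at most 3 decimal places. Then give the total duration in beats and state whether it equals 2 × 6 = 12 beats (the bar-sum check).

1) 0.0ms=0b +1353.383ms=3b
2) 1353.383ms=3b +1353.383ms=3b
3) 2706.767ms=6b +676.692ms=3/2b
4) 3383.459ms=15/2b +676.692ms=3/2b
5) 4060.15ms=9b +1353.383ms=3b
Σ=12b of 12 (133bpm 6/8) — PASS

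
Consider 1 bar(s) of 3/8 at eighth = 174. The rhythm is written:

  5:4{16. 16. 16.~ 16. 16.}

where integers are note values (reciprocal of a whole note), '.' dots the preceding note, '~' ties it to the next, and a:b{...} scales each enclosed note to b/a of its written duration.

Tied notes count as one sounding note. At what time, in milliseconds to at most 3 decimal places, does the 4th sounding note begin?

1. 0.0ms @ 0 + 206.897ms (3/5)
2. 206.897ms @ 3/5 + 206.897ms (3/5)
3. 413.793ms @ 6/5 + 413.793ms (6/5)
4. 827.586ms @ 12/5 + 206.897ms (3/5)

note 4 onset = 12/5b = 827.586ms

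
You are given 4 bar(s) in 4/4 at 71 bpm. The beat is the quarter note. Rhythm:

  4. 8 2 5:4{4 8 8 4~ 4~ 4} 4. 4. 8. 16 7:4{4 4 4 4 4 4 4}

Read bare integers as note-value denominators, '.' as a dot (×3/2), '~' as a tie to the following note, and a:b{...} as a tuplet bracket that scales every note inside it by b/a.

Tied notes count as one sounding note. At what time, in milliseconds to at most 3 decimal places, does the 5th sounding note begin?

note 5 onset = 24/5b = 4056.338ms

1. 0.0ms @ 0 + 1267.606ms (3/2)
2. 1267.606ms @ 3/2 + 422.535ms (1/2)
3. 1690.141ms @ 2 + 1690.141ms (2)
4. 3380.282ms @ 4 + 676.056ms (4/5)
5. 4056.338ms @ 24/5 + 338.028ms (2/5)
6. 4394.366ms @ 26/5 + 338.028ms (2/5)
7. 4732.394ms @ 28/5 + 2028.169ms (12/5)
8. 6760.563ms @ 8 + 1267.606ms (3/2)
9. 8028.169ms @ 19/2 + 1267.606ms (3/2)
10. 9295.775ms @ 11 + 633.803ms (3/4)
11. 9929.577ms @ 47/4 + 211.268ms (1/4)
12. 10140.845ms @ 12 + 482.897ms (4/7)
13. 10623.742ms @ 88/7 + 482.897ms (4/7)
14. 11106.64ms @ 92/7 + 482.897ms (4/7)
15. 11589.537ms @ 96/7 + 482.897ms (4/7)
16. 12072.435ms @ 100/7 + 482.897ms (4/7)
17. 12555.332ms @ 104/7 + 482.897ms (4/7)
18. 13038.229ms @ 108/7 + 482.897ms (4/7)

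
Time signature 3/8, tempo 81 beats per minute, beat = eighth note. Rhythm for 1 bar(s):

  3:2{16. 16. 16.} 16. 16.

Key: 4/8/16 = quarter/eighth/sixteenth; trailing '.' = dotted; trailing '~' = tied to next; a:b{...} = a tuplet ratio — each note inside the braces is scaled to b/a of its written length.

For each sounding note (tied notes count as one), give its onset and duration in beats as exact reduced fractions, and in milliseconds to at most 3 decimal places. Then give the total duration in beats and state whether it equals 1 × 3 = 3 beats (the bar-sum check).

1) 0.0ms=0b +370.37ms=1/2b
2) 370.37ms=1/2b +370.37ms=1/2b
3) 740.741ms=1b +370.37ms=1/2b
4) 1111.111ms=3/2b +555.556ms=3/4b
5) 1666.667ms=9/4b +555.556ms=3/4b
Σ=3b of 3 (81bpm 3/8) — PASS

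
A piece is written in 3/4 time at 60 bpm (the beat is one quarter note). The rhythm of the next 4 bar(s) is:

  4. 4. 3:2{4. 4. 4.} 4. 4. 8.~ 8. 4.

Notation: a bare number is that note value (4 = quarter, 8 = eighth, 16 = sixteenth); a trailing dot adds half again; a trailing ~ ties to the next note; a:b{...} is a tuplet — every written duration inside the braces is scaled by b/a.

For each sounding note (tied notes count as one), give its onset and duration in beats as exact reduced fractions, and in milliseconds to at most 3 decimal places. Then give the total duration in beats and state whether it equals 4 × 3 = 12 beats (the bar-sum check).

1) 0.0ms=0b +1500.0ms=3/2b
2) 1500.0ms=3/2b +1500.0ms=3/2b
3) 3000.0ms=3b +1000.0ms=1b
4) 4000.0ms=4b +1000.0ms=1b
5) 5000.0ms=5b +1000.0ms=1b
6) 6000.0ms=6b +1500.0ms=3/2b
7) 7500.0ms=15/2b +1500.0ms=3/2b
8) 9000.0ms=9b +1500.0ms=3/2b
9) 10500.0ms=21/2b +1500.0ms=3/2b
Σ=12b of 12 (60bpm 3/4) — PASS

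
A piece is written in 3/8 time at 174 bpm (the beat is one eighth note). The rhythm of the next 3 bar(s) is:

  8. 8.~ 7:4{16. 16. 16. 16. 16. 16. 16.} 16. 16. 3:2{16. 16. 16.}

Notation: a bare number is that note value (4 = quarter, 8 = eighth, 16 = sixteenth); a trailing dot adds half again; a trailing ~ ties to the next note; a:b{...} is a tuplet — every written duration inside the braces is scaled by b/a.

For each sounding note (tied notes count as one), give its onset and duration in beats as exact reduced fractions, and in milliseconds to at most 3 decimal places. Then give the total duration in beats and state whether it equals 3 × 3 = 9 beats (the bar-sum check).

1) 0.0ms=0b +517.241ms=3/2b
2) 517.241ms=3/2b +665.025ms=27/14b
3) 1182.266ms=24/7b +147.783ms=3/7b
4) 1330.049ms=27/7b +147.783ms=3/7b
5) 1477.833ms=30/7b +147.783ms=3/7b
6) 1625.616ms=33/7b +147.783ms=3/7b
7) 1773.399ms=36/7b +147.783ms=3/7b
8) 1921.182ms=39/7b +147.783ms=3/7b
9) 2068.966ms=6b +258.621ms=3/4b
10) 2327.586ms=27/4b +258.621ms=3/4b
11) 2586.207ms=15/2b +172.414ms=1/2b
12) 2758.621ms=8b +172.414ms=1/2b
13) 2931.034ms=17/2b +172.414ms=1/2b
Σ=9b of 9 (174bpm 3/8) — PASS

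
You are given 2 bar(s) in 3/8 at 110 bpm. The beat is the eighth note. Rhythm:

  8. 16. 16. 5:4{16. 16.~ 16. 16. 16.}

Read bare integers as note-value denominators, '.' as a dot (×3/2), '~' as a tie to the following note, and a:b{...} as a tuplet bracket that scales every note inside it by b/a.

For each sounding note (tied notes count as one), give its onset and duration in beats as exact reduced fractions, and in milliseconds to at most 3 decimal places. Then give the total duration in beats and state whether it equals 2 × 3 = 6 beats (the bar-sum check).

1) 0.0ms=0b +818.182ms=3/2b
2) 818.182ms=3/2b +409.091ms=3/4b
3) 1227.273ms=9/4b +409.091ms=3/4b
4) 1636.364ms=3b +327.273ms=3/5b
5) 1963.636ms=18/5b +654.545ms=6/5b
6) 2618.182ms=24/5b +327.273ms=3/5b
7) 2945.455ms=27/5b +327.273ms=3/5b
Σ=6b of 6 (110bpm 3/8) — PASS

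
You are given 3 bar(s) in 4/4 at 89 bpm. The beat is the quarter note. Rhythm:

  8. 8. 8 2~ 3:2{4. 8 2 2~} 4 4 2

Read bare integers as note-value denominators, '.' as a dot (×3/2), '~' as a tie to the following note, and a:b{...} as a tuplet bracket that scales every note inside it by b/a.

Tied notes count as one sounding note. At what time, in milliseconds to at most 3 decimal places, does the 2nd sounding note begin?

note 2 onset = 3/4b = 505.618ms

1. 0.0ms @ 0 + 505.618ms (3/4)
2. 505.618ms @ 3/4 + 505.618ms (3/4)
3. 1011.236ms @ 3/2 + 337.079ms (1/2)
4. 1348.315ms @ 2 + 2022.472ms (3)
5. 3370.787ms @ 5 + 224.719ms (1/3)
6. 3595.506ms @ 16/3 + 898.876ms (4/3)
7. 4494.382ms @ 20/3 + 1573.034ms (7/3)
8. 6067.416ms @ 9 + 674.157ms (1)
9. 6741.573ms @ 10 + 1348.315ms (2)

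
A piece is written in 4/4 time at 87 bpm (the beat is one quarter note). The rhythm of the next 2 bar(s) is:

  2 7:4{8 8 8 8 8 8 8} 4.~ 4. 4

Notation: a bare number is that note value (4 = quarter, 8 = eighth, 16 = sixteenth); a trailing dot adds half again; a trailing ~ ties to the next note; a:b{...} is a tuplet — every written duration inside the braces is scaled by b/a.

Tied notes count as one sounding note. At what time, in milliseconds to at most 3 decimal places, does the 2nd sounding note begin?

note 2 onset = 2b = 1379.31ms

1. 0.0ms @ 0 + 1379.31ms (2)
2. 1379.31ms @ 2 + 197.044ms (2/7)
3. 1576.355ms @ 16/7 + 197.044ms (2/7)
4. 1773.399ms @ 18/7 + 197.044ms (2/7)
5. 1970.443ms @ 20/7 + 197.044ms (2/7)
6. 2167.488ms @ 22/7 + 197.044ms (2/7)
7. 2364.532ms @ 24/7 + 197.044ms (2/7)
8. 2561.576ms @ 26/7 + 197.044ms (2/7)
9. 2758.621ms @ 4 + 2068.966ms (3)
10. 4827.586ms @ 7 + 689.655ms (1)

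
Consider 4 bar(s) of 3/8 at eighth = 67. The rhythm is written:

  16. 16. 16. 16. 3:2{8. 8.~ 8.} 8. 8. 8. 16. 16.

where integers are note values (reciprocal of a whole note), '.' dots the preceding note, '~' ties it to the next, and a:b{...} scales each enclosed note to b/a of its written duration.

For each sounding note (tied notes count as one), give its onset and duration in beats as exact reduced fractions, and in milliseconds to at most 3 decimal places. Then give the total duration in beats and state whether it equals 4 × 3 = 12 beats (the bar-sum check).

1) 0.0ms=0b +671.642ms=3/4b
2) 671.642ms=3/4b +671.642ms=3/4b
3) 1343.284ms=3/2b +671.642ms=3/4b
4) 2014.925ms=9/4b +671.642ms=3/4b
5) 2686.567ms=3b +895.522ms=1b
6) 3582.09ms=4b +1791.045ms=2b
7) 5373.134ms=6b +1343.284ms=3/2b
8) 6716.418ms=15/2b +1343.284ms=3/2b
9) 8059.701ms=9b +1343.284ms=3/2b
10) 9402.985ms=21/2b +671.642ms=3/4b
11) 10074.627ms=45/4b +671.642ms=3/4b
Σ=12b of 12 (67bpm 3/8) — PASS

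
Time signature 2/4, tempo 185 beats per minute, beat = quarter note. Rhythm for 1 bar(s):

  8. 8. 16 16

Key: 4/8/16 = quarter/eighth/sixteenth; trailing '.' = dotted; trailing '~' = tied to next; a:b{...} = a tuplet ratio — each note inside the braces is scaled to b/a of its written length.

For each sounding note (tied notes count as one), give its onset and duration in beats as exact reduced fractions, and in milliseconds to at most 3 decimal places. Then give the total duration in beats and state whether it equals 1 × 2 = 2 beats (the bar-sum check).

1) 0.0ms=0b +243.243ms=3/4b
2) 243.243ms=3/4b +243.243ms=3/4b
3) 486.486ms=3/2b +81.081ms=1/4b
4) 567.568ms=7/4b +81.081ms=1/4b
Σ=2b of 2 (185bpm 2/4) — PASS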